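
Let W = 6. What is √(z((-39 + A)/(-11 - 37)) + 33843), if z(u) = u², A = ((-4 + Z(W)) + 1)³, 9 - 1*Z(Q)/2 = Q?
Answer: √541489/4 ≈ 183.96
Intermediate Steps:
Z(Q) = 18 - 2*Q
A = 27 (A = ((-4 + (18 - 2*6)) + 1)³ = ((-4 + (18 - 12)) + 1)³ = ((-4 + 6) + 1)³ = (2 + 1)³ = 3³ = 27)
√(z((-39 + A)/(-11 - 37)) + 33843) = √(((-39 + 27)/(-11 - 37))² + 33843) = √((-12/(-48))² + 33843) = √((-12*(-1/48))² + 33843) = √((¼)² + 33843) = √(1/16 + 33843) = √(541489/16) = √541489/4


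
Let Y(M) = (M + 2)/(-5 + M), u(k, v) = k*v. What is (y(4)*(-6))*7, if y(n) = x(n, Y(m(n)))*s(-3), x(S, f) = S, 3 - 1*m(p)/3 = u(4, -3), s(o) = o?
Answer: 504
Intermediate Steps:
m(p) = 45 (m(p) = 9 - 12*(-3) = 9 - 3*(-12) = 9 + 36 = 45)
Y(M) = (2 + M)/(-5 + M)
y(n) = -3*n (y(n) = n*(-3) = -3*n)
(y(4)*(-6))*7 = (-3*4*(-6))*7 = -12*(-6)*7 = 72*7 = 504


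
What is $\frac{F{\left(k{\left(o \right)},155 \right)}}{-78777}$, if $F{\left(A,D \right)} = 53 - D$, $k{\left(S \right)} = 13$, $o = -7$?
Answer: $\frac{34}{26259} \approx 0.0012948$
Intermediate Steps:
$\frac{F{\left(k{\left(o \right)},155 \right)}}{-78777} = \frac{53 - 155}{-78777} = \left(53 - 155\right) \left(- \frac{1}{78777}\right) = \left(-102\right) \left(- \frac{1}{78777}\right) = \frac{34}{26259}$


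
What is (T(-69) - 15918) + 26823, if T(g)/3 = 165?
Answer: 11400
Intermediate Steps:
T(g) = 495 (T(g) = 3*165 = 495)
(T(-69) - 15918) + 26823 = (495 - 15918) + 26823 = -15423 + 26823 = 11400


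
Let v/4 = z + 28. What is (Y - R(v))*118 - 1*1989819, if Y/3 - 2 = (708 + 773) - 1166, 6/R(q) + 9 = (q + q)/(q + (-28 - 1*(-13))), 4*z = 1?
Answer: -153954609/82 ≈ -1.8775e+6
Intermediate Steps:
z = ¼ (z = (¼)*1 = ¼ ≈ 0.25000)
v = 113 (v = 4*(¼ + 28) = 4*(113/4) = 113)
R(q) = 6/(-9 + 2*q/(-15 + q)) (R(q) = 6/(-9 + (q + q)/(q + (-28 - 1*(-13)))) = 6/(-9 + (2*q)/(q + (-28 + 13))) = 6/(-9 + (2*q)/(q - 15)) = 6/(-9 + (2*q)/(-15 + q)) = 6/(-9 + 2*q/(-15 + q)))
Y = 951 (Y = 6 + 3*((708 + 773) - 1166) = 6 + 3*(1481 - 1166) = 6 + 3*315 = 6 + 945 = 951)
(Y - R(v))*118 - 1*1989819 = (951 - 6*(15 - 1*113)/(-135 + 7*113))*118 - 1*1989819 = (951 - 6*(15 - 113)/(-135 + 791))*118 - 1989819 = (951 - 6*(-98)/656)*118 - 1989819 = (951 - 1*(-147/164))*118 - 1989819 = (951 + 147/164)*118 - 1989819 = (156111/164)*118 - 1989819 = 9210549/82 - 1989819 = -153954609/82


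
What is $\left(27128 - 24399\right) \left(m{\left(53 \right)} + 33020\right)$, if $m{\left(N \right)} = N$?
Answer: $90256217$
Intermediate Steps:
$\left(27128 - 24399\right) \left(m{\left(53 \right)} + 33020\right) = \left(27128 - 24399\right) \left(53 + 33020\right) = \left(27128 - 24399\right) 33073 = 2729 \cdot 33073 = 90256217$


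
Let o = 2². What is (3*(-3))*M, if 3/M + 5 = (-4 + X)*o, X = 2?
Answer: 27/13 ≈ 2.0769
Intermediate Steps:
o = 4
M = -3/13 (M = 3/(-5 + (-4 + 2)*4) = 3/(-5 - 2*4) = 3/(-5 - 8) = 3/(-13) = 3*(-1/13) = -3/13 ≈ -0.23077)
(3*(-3))*M = (3*(-3))*(-3/13) = -9*(-3/13) = 27/13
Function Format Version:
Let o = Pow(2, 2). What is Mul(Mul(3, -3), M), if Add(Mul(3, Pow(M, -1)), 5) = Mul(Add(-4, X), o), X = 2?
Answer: Rational(27, 13) ≈ 2.0769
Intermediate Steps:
o = 4
M = Rational(-3, 13) (M = Mul(3, Pow(Add(-5, Mul(Add(-4, 2), 4)), -1)) = Mul(3, Pow(Add(-5, Mul(-2, 4)), -1)) = Mul(3, Pow(Add(-5, -8), -1)) = Mul(3, Pow(-13, -1)) = Mul(3, Rational(-1, 13)) = Rational(-3, 13) ≈ -0.23077)
Mul(Mul(3, -3), M) = Mul(Mul(3, -3), Rational(-3, 13)) = Mul(-9, Rational(-3, 13)) = Rational(27, 13)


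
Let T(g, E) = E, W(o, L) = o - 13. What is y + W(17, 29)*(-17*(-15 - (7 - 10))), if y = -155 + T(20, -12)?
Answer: 649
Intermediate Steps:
W(o, L) = -13 + o
y = -167 (y = -155 - 12 = -167)
y + W(17, 29)*(-17*(-15 - (7 - 10))) = -167 + (-13 + 17)*(-17*(-15 - (7 - 10))) = -167 + 4*(-17*(-15 - 1*(-3))) = -167 + 4*(-17*(-15 + 3)) = -167 + 4*(-17*(-12)) = -167 + 4*204 = -167 + 816 = 649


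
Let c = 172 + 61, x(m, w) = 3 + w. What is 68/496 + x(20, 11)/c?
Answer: 5697/28892 ≈ 0.19718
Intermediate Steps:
c = 233
68/496 + x(20, 11)/c = 68/496 + (3 + 11)/233 = 68*(1/496) + 14*(1/233) = 17/124 + 14/233 = 5697/28892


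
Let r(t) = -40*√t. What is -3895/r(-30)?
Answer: -779*I*√30/240 ≈ -17.778*I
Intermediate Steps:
-3895/r(-30) = -3895*I*√30/1200 = -779*I*√30/240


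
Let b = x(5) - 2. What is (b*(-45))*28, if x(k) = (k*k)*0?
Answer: 2520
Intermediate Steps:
x(k) = 0 (x(k) = k**2*0 = 0)
b = -2 (b = 0 - 2 = -2)
(b*(-45))*28 = -2*(-45)*28 = 90*28 = 2520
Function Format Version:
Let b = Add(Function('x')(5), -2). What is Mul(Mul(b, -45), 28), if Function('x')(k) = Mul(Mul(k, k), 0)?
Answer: 2520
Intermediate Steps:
Function('x')(k) = 0 (Function('x')(k) = Mul(Pow(k, 2), 0) = 0)
b = -2 (b = Add(0, -2) = -2)
Mul(Mul(b, -45), 28) = Mul(Mul(-2, -45), 28) = Mul(90, 28) = 2520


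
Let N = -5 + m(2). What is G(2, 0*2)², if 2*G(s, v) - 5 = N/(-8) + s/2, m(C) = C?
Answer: 2601/256 ≈ 10.160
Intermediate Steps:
N = -3 (N = -5 + 2 = -3)
G(s, v) = 43/16 + s/4 (G(s, v) = 5/2 + (-3/(-8) + s/2)/2 = 5/2 + (-3*(-⅛) + s*(½))/2 = 5/2 + (3/8 + s/2)/2 = 5/2 + (3/16 + s/4) = 43/16 + s/4)
G(2, 0*2)² = (43/16 + (¼)*2)² = (43/16 + ½)² = (51/16)² = 2601/256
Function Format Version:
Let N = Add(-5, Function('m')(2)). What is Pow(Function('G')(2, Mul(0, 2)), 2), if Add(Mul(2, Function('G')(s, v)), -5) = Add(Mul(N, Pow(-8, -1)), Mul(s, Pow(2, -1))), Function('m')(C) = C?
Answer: Rational(2601, 256) ≈ 10.160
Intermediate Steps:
N = -3 (N = Add(-5, 2) = -3)
Function('G')(s, v) = Add(Rational(43, 16), Mul(Rational(1, 4), s)) (Function('G')(s, v) = Add(Rational(5, 2), Mul(Rational(1, 2), Add(Mul(-3, Pow(-8, -1)), Mul(s, Pow(2, -1))))) = Add(Rational(5, 2), Mul(Rational(1, 2), Add(Mul(-3, Rational(-1, 8)), Mul(s, Rational(1, 2))))) = Add(Rational(5, 2), Mul(Rational(1, 2), Add(Rational(3, 8), Mul(Rational(1, 2), s)))) = Add(Rational(5, 2), Add(Rational(3, 16), Mul(Rational(1, 4), s))) = Add(Rational(43, 16), Mul(Rational(1, 4), s)))
Pow(Function('G')(2, Mul(0, 2)), 2) = Pow(Add(Rational(43, 16), Mul(Rational(1, 4), 2)), 2) = Pow(Add(Rational(43, 16), Rational(1, 2)), 2) = Pow(Rational(51, 16), 2) = Rational(2601, 256)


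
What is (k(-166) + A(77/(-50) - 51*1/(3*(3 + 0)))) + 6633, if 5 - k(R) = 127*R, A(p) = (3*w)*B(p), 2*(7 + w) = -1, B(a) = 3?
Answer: 55305/2 ≈ 27653.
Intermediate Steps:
w = -15/2 (w = -7 + (½)*(-1) = -7 - ½ = -15/2 ≈ -7.5000)
A(p) = -135/2 (A(p) = (3*(-15/2))*3 = -45/2*3 = -135/2)
k(R) = 5 - 127*R
(k(-166) + A(77/(-50) - 51*1/(3*(3 + 0)))) + 6633 = ((5 - 127*(-166)) - 135/2) + 6633 = ((5 + 21082) - 135/2) + 6633 = (21087 - 135/2) + 6633 = 42039/2 + 6633 = 55305/2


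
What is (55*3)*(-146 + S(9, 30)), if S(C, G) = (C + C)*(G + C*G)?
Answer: 866910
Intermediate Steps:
S(C, G) = 2*C*(G + C*G) (S(C, G) = (2*C)*(G + C*G) = 2*C*(G + C*G))
(55*3)*(-146 + S(9, 30)) = (55*3)*(-146 + 2*9*30*(1 + 9)) = 165*(-146 + 2*9*30*10) = 165*(-146 + 5400) = 165*5254 = 866910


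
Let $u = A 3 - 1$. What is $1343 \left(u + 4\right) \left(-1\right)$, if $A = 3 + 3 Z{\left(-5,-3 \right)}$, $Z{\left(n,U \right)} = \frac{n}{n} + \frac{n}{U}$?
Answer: $-48348$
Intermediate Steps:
$Z{\left(n,U \right)} = 1 + \frac{n}{U}$
$A = 11$ ($A = 3 + 3 \frac{-3 - 5}{-3} = 3 + 3 \left(\left(- \frac{1}{3}\right) \left(-8\right)\right) = 3 + 3 \cdot \frac{8}{3} = 3 + 8 = 11$)
$u = 32$ ($u = 11 \cdot 3 - 1 = 33 - 1 = 32$)
$1343 \left(u + 4\right) \left(-1\right) = 1343 \left(32 + 4\right) \left(-1\right) = 1343 \cdot 36 \left(-1\right) = 1343 \left(-36\right) = -48348$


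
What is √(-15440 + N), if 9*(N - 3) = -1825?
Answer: I*√140758/3 ≈ 125.06*I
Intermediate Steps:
N = -1798/9 (N = 3 + (⅑)*(-1825) = 3 - 1825/9 = -1798/9 ≈ -199.78)
√(-15440 + N) = √(-15440 - 1798/9) = √(-140758/9) = I*√140758/3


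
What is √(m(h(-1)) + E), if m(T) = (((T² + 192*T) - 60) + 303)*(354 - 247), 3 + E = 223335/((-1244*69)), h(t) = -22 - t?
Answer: 3*I*√8146479147121/14306 ≈ 598.53*I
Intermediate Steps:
E = -160281/28612 (E = -3 + 223335/((-1244*69)) = -3 + 223335/(-85836) = -3 + 223335*(-1/85836) = -3 - 74445/28612 = -160281/28612 ≈ -5.6019)
m(T) = 26001 + 107*T² + 20544*T (m(T) = ((-60 + T² + 192*T) + 303)*107 = (243 + T² + 192*T)*107 = 26001 + 107*T² + 20544*T)
√(m(h(-1)) + E) = √((26001 + 107*(-22 - 1*(-1))² + 20544*(-22 - 1*(-1))) - 160281/28612) = √((26001 + 107*(-22 + 1)² + 20544*(-22 + 1)) - 160281/28612) = √((26001 + 107*(-21)² + 20544*(-21)) - 160281/28612) = √((26001 + 107*441 - 431424) - 160281/28612) = √((26001 + 47187 - 431424) - 160281/28612) = √(-358236 - 160281/28612) = √(-10250008713/28612) = 3*I*√8146479147121/14306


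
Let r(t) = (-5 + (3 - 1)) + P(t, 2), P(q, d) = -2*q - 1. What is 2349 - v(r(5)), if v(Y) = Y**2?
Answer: 2153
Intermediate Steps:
P(q, d) = -1 - 2*q
r(t) = -4 - 2*t (r(t) = (-5 + (3 - 1)) + (-1 - 2*t) = (-5 + 2) + (-1 - 2*t) = -3 + (-1 - 2*t) = -4 - 2*t)
2349 - v(r(5)) = 2349 - (-4 - 2*5)**2 = 2349 - (-4 - 10)**2 = 2349 - 1*(-14)**2 = 2349 - 1*196 = 2349 - 196 = 2153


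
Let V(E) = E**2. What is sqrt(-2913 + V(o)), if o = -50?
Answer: I*sqrt(413) ≈ 20.322*I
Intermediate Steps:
sqrt(-2913 + V(o)) = sqrt(-2913 + (-50)**2) = sqrt(-2913 + 2500) = sqrt(-413) = I*sqrt(413)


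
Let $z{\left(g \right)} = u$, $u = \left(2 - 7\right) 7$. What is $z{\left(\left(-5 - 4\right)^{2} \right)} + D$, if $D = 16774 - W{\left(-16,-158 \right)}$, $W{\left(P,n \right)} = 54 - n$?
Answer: $16527$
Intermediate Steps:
$u = -35$ ($u = \left(-5\right) 7 = -35$)
$z{\left(g \right)} = -35$
$D = 16562$ ($D = 16774 - \left(54 - -158\right) = 16774 - \left(54 + 158\right) = 16774 - 212 = 16562$)
$z{\left(\left(-5 - 4\right)^{2} \right)} + D = -35 + 16562 = 16527$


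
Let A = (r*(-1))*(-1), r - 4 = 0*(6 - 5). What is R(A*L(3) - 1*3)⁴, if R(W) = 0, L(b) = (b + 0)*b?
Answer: 0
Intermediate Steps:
r = 4 (r = 4 + 0*(6 - 5) = 4 + 0*1 = 4 + 0 = 4)
L(b) = b² (L(b) = b*b = b²)
A = 4 (A = (4*(-1))*(-1) = -4*(-1) = 4)
R(A*L(3) - 1*3)⁴ = 0⁴ = 0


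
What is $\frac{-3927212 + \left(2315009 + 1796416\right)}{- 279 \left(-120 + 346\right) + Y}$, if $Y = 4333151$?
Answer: $\frac{184213}{4270097} \approx 0.04314$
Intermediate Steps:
$\frac{-3927212 + \left(2315009 + 1796416\right)}{- 279 \left(-120 + 346\right) + Y} = \frac{-3927212 + \left(2315009 + 1796416\right)}{- 279 \left(-120 + 346\right) + 4333151} = \frac{-3927212 + 4111425}{\left(-279\right) 226 + 4333151} = \frac{184213}{-63054 + 4333151} = \frac{184213}{4270097}$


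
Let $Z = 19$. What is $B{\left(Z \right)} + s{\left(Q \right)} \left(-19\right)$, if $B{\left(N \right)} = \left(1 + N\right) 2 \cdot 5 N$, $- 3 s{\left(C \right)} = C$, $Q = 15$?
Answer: $3895$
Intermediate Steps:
$s{\left(C \right)} = - \frac{C}{3}$
$B{\left(N \right)} = N \left(10 + 10 N\right)$ ($B{\left(N \right)} = \left(2 + 2 N\right) 5 N = \left(10 + 10 N\right) N = N \left(10 + 10 N\right)$)
$B{\left(Z \right)} + s{\left(Q \right)} \left(-19\right) = 10 \cdot 19 \left(1 + 19\right) + \left(- \frac{1}{3}\right) 15 \left(-19\right) = 10 \cdot 19 \cdot 20 - -95 = 3800 + 95 = 3895$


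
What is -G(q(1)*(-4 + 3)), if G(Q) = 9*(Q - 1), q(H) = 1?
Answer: 18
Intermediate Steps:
G(Q) = -9 + 9*Q (G(Q) = 9*(-1 + Q) = -9 + 9*Q)
-G(q(1)*(-4 + 3)) = -(-9 + 9*(1*(-4 + 3))) = -(-9 + 9*(1*(-1))) = -(-9 + 9*(-1)) = -(-9 - 9) = -1*(-18) = 18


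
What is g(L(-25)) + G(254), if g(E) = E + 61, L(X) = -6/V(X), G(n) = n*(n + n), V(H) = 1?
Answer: 129087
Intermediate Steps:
G(n) = 2*n**2 (G(n) = n*(2*n) = 2*n**2)
L(X) = -6 (L(X) = -6/1 = -6*1 = -6)
g(E) = 61 + E
g(L(-25)) + G(254) = (61 - 6) + 2*254**2 = 55 + 2*64516 = 55 + 129032 = 129087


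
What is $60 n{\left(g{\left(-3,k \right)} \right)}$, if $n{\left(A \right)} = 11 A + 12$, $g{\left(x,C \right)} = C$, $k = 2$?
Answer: $2040$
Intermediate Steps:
$n{\left(A \right)} = 12 + 11 A$
$60 n{\left(g{\left(-3,k \right)} \right)} = 60 \left(12 + 11 \cdot 2\right) = 60 \left(12 + 22\right) = 60 \cdot 34 = 2040$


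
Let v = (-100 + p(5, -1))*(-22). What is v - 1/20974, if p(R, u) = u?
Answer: 46604227/20974 ≈ 2222.0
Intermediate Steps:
v = 2222 (v = (-100 - 1)*(-22) = -101*(-22) = 2222)
v - 1/20974 = 2222 - 1/20974 = 46604227/20974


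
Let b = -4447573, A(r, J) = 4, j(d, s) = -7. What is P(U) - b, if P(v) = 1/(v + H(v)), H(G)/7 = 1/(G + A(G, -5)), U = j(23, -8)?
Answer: 124532041/28 ≈ 4.4476e+6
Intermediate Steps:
U = -7
H(G) = 7/(4 + G) (H(G) = 7/(G + 4) = 7/(4 + G))
P(v) = 1/(v + 7/(4 + v))
P(U) - b = (4 - 7)/(7 - 7*(4 - 7)) - 1*(-4447573) = -3/(7 - 7*(-3)) + 4447573 = -3/(7 + 21) + 4447573 = -3/28 + 4447573 = 124532041/28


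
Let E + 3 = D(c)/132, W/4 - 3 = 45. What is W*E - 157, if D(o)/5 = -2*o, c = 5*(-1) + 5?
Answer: -733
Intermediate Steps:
W = 192 (W = 12 + 4*45 = 12 + 180 = 192)
c = 0 (c = -5 + 5 = 0)
D(o) = -10*o (D(o) = 5*(-2*o) = -10*o)
E = -3 (E = -3 - 10*0/132 = -3 + 0*(1/132) = -3 + 0 = -3)
W*E - 157 = 192*(-3) - 157 = -576 - 157 = -733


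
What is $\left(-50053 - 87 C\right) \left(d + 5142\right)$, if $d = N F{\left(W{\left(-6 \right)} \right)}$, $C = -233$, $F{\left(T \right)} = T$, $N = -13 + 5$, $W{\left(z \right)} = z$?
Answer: $-154568580$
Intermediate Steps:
$N = -8$
$d = 48$ ($d = \left(-8\right) \left(-6\right) = 48$)
$\left(-50053 - 87 C\right) \left(d + 5142\right) = \left(-50053 - -20271\right) \left(48 + 5142\right) = \left(-50053 + 20271\right) 5190 = \left(-29782\right) 5190 = -154568580$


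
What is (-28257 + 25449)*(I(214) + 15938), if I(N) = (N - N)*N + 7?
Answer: -44773560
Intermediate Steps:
I(N) = 7 (I(N) = 0*N + 7 = 0 + 7 = 7)
(-28257 + 25449)*(I(214) + 15938) = (-28257 + 25449)*(7 + 15938) = -2808*15945 = -44773560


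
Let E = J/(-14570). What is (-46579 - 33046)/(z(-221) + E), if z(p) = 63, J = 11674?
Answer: -580068125/453118 ≈ -1280.2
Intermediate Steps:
E = -5837/7285 (E = 11674/(-14570) = 11674*(-1/14570) = -5837/7285 ≈ -0.80124)
(-46579 - 33046)/(z(-221) + E) = (-46579 - 33046)/(63 - 5837/7285) = -79625/453118/7285 = -79625*7285/453118 = -580068125/453118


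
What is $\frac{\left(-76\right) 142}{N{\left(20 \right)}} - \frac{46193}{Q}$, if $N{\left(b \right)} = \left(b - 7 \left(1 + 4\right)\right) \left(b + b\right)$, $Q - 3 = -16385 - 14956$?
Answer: $\frac{15246479}{783450} \approx 19.461$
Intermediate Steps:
$Q = -31338$ ($Q = 3 - 31341 = -31338$)
$N{\left(b \right)} = 2 b \left(-35 + b\right)$ ($N{\left(b \right)} = \left(b - 35\right) 2 b = \left(-35 + b\right) 2 b = 2 b \left(-35 + b\right)$)
$\frac{\left(-76\right) 142}{N{\left(20 \right)}} - \frac{46193}{Q} = \frac{\left(-76\right) 142}{2 \cdot 20 \left(-35 + 20\right)} - \frac{46193}{-31338} = - \frac{10792}{2 \cdot 20 \left(-15\right)} - - \frac{46193}{31338} = - \frac{10792}{-600} + \frac{46193}{31338} = \left(-10792\right) \left(- \frac{1}{600}\right) + \frac{46193}{31338} = \frac{1349}{75} + \frac{46193}{31338} = \frac{15246479}{783450}$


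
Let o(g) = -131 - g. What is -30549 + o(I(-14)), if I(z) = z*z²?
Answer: -27936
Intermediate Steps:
I(z) = z³
-30549 + o(I(-14)) = -30549 + (-131 - 1*(-14)³) = -30549 + (-131 - 1*(-2744)) = -30549 + (-131 + 2744) = -30549 + 2613 = -27936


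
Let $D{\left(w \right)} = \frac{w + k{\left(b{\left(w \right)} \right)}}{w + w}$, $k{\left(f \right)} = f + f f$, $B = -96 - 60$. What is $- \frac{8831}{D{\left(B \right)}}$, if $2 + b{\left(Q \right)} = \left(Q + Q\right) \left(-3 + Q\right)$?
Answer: $\frac{1377636}{1230402343} \approx 0.0011197$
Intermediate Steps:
$b{\left(Q \right)} = -2 + 2 Q \left(-3 + Q\right)$ ($b{\left(Q \right)} = -2 + \left(Q + Q\right) \left(-3 + Q\right) = -2 + 2 Q \left(-3 + Q\right)$)
$B = -156$ ($B = -96 - 60 = -156$)
$k{\left(f \right)} = f + f^{2}$
$D{\left(w \right)} = \frac{w + \left(-1 - 6 w + 2 w^{2}\right) \left(-2 - 6 w + 2 w^{2}\right)}{2 w}$ ($D{\left(w \right)} = \frac{w + \left(-2 - 6 w + 2 w^{2}\right) \left(1 - \left(2 - 2 w^{2} + 6 w\right)\right)}{w + w} = \frac{w + \left(-2 - 6 w + 2 w^{2}\right) \left(-1 - 6 w + 2 w^{2}\right)}{2 w} = \left(w + \left(-1 - 6 w + 2 w^{2}\right) \left(-2 - 6 w + 2 w^{2}\right)\right) \frac{1}{2 w} = \frac{w + \left(-1 - 6 w + 2 w^{2}\right) \left(-2 - 6 w + 2 w^{2}\right)}{2 w}$)
$- \frac{8831}{D{\left(B \right)}} = - \frac{8831}{\frac{19}{2} + \frac{1}{-156} - 12 \left(-156\right)^{2} + 2 \left(-156\right)^{3} + 15 \left(-156\right)} = - \frac{8831}{\frac{19}{2} - \frac{1}{156} - 292032 + 2 \left(-3796416\right) - 2340} = - \frac{8831}{\frac{19}{2} - \frac{1}{156} - 292032 - 7592832 - 2340} = - \frac{8831}{- \frac{1230402343}{156}} = \left(-8831\right) \left(- \frac{156}{1230402343}\right) = \frac{1377636}{1230402343}$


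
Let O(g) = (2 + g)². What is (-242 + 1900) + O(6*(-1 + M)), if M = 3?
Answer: 1854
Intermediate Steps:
(-242 + 1900) + O(6*(-1 + M)) = (-242 + 1900) + (2 + 6*(-1 + 3))² = 1658 + (2 + 6*2)² = 1658 + (2 + 12)² = 1658 + 14² = 1658 + 196 = 1854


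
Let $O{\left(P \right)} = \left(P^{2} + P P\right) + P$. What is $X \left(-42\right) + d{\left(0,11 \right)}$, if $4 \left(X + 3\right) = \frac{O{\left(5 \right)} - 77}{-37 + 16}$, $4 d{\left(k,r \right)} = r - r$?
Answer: $115$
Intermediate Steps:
$O{\left(P \right)} = P + 2 P^{2}$ ($O{\left(P \right)} = \left(P^{2} + P^{2}\right) + P = 2 P^{2} + P = P + 2 P^{2}$)
$d{\left(k,r \right)} = 0$ ($d{\left(k,r \right)} = \frac{r - r}{4} = \frac{1}{4} \cdot 0 = 0$)
$X = - \frac{115}{42}$ ($X = -3 + \frac{\left(5 \left(1 + 2 \cdot 5\right) - 77\right) \frac{1}{-37 + 16}}{4} = -3 + \frac{\left(5 \left(1 + 10\right) - 77\right) \frac{1}{-21}}{4} = -3 + \frac{\left(5 \cdot 11 - 77\right) \left(- \frac{1}{21}\right)}{4} = -3 + \frac{\left(55 - 77\right) \left(- \frac{1}{21}\right)}{4} = -3 + \frac{\left(-22\right) \left(- \frac{1}{21}\right)}{4} = -3 + \frac{1}{4} \cdot \frac{22}{21} = -3 + \frac{11}{42} = - \frac{115}{42} \approx -2.7381$)
$X \left(-42\right) + d{\left(0,11 \right)} = \left(- \frac{115}{42}\right) \left(-42\right) + 0 = 115 + 0 = 115$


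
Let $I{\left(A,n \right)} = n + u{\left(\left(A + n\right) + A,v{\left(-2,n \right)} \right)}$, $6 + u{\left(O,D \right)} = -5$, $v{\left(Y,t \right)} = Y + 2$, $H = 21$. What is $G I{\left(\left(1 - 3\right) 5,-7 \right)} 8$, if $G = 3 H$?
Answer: $-9072$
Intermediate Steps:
$v{\left(Y,t \right)} = 2 + Y$
$u{\left(O,D \right)} = -11$ ($u{\left(O,D \right)} = -6 - 5 = -11$)
$I{\left(A,n \right)} = -11 + n$ ($I{\left(A,n \right)} = n - 11 = -11 + n$)
$G = 63$ ($G = 3 \cdot 21 = 63$)
$G I{\left(\left(1 - 3\right) 5,-7 \right)} 8 = 63 \left(-11 - 7\right) 8 = 63 \left(-18\right) 8 = \left(-1134\right) 8 = -9072$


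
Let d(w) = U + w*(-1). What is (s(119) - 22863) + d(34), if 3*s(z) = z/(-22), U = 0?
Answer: -1511321/66 ≈ -22899.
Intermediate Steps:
s(z) = -z/66 (s(z) = (z/(-22))/3 = (z*(-1/22))/3 = (-z/22)/3 = -z/66)
d(w) = -w (d(w) = 0 + w*(-1) = 0 - w = -w)
(s(119) - 22863) + d(34) = (-1/66*119 - 22863) - 1*34 = (-119/66 - 22863) - 34 = -1509077/66 - 34 = -1511321/66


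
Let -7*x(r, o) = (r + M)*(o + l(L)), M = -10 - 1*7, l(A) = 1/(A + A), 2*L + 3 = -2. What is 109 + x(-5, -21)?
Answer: 1483/35 ≈ 42.371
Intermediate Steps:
L = -5/2 (L = -3/2 + (½)*(-2) = -3/2 - 1 = -5/2 ≈ -2.5000)
l(A) = 1/(2*A)
M = -17 (M = -10 - 7 = -17)
x(r, o) = -(-17 + r)*(-⅕ + o)/7 (x(r, o) = -(r - 17)*(o + 1/(2*(-5/2)))/7 = -(-17 + r)*(o + (½)*(-⅖))/7 = -(-17 + r)*(o - ⅕)/7 = -(-17 + r)*(-⅕ + o)/7)
109 + x(-5, -21) = 109 + (-17/35 + (1/35)*(-5) + (17/7)*(-21) - ⅐*(-21)*(-5)) = 109 + (-17/35 - ⅐ - 51 - 15) = 109 - 2332/35 = 1483/35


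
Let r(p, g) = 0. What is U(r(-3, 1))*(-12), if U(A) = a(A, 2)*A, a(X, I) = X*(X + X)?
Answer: 0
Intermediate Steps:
a(X, I) = 2*X**2 (a(X, I) = X*(2*X) = 2*X**2)
U(A) = 2*A**3 (U(A) = (2*A**2)*A = 2*A**3)
U(r(-3, 1))*(-12) = (2*0**3)*(-12) = (2*0)*(-12) = 0*(-12) = 0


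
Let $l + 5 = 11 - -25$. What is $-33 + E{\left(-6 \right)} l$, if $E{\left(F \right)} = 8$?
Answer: $215$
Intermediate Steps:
$l = 31$ ($l = -5 + \left(11 - -25\right) = -5 + \left(11 + 25\right) = -5 + 36 = 31$)
$-33 + E{\left(-6 \right)} l = -33 + 8 \cdot 31 = -33 + 248 = 215$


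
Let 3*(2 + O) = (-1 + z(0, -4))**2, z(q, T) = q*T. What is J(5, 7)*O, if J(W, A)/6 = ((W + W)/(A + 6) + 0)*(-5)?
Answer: 500/13 ≈ 38.462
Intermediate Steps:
z(q, T) = T*q
J(W, A) = -60*W/(6 + A) (J(W, A) = 6*(((W + W)/(A + 6) + 0)*(-5)) = 6*(((2*W)/(6 + A) + 0)*(-5)) = 6*((2*W/(6 + A) + 0)*(-5)) = 6*((2*W/(6 + A))*(-5)) = 6*(-10*W/(6 + A)) = -60*W/(6 + A))
O = -5/3 (O = -2 + (-1 - 4*0)**2/3 = -2 + (-1 + 0)**2/3 = -2 + (1/3)*(-1)**2 = -2 + (1/3)*1 = -2 + 1/3 = -5/3 ≈ -1.6667)
J(5, 7)*O = -60*5/(6 + 7)*(-5/3) = -60*5/13*(-5/3) = -60*5*1/13*(-5/3) = -300/13*(-5/3) = 500/13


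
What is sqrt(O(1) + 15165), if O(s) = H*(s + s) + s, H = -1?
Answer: 2*sqrt(3791) ≈ 123.14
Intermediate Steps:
O(s) = -s (O(s) = -(s + s) + s = -2*s + s = -s)
sqrt(O(1) + 15165) = sqrt(-1*1 + 15165) = sqrt(-1 + 15165) = sqrt(15164) = 2*sqrt(3791)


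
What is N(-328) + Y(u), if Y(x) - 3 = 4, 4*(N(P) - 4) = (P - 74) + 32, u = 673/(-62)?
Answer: -163/2 ≈ -81.500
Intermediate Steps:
u = -673/62 (u = 673*(-1/62) = -673/62 ≈ -10.855)
N(P) = -13/2 + P/4 (N(P) = 4 + ((P - 74) + 32)/4 = 4 + ((-74 + P) + 32)/4 = 4 + (-42 + P)/4 = 4 + (-21/2 + P/4) = -13/2 + P/4)
Y(x) = 7 (Y(x) = 3 + 4 = 7)
N(-328) + Y(u) = (-13/2 + (¼)*(-328)) + 7 = (-13/2 - 82) + 7 = -177/2 + 7 = -163/2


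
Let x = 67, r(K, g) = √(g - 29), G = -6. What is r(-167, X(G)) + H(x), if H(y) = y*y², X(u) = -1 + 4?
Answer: 300763 + I*√26 ≈ 3.0076e+5 + 5.099*I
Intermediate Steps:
X(u) = 3
r(K, g) = √(-29 + g)
H(y) = y³
r(-167, X(G)) + H(x) = √(-29 + 3) + 67³ = √(-26) + 300763 = I*√26 + 300763 = 300763 + I*√26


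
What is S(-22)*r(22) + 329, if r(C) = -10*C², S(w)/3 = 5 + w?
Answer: 247169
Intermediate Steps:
S(w) = 15 + 3*w (S(w) = 3*(5 + w) = 15 + 3*w)
S(-22)*r(22) + 329 = (15 + 3*(-22))*(-10*22²) + 329 = (15 - 66)*(-10*484) + 329 = -51*(-4840) + 329 = 246840 + 329 = 247169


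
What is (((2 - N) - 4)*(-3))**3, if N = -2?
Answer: 0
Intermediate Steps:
(((2 - N) - 4)*(-3))**3 = (((2 - 1*(-2)) - 4)*(-3))**3 = (((2 + 2) - 4)*(-3))**3 = ((4 - 4)*(-3))**3 = (0*(-3))**3 = 0**3 = 0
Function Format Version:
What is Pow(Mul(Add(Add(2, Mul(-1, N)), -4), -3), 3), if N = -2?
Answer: 0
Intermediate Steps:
Pow(Mul(Add(Add(2, Mul(-1, N)), -4), -3), 3) = Pow(Mul(Add(Add(2, Mul(-1, -2)), -4), -3), 3) = Pow(Mul(Add(Add(2, 2), -4), -3), 3) = Pow(Mul(Add(4, -4), -3), 3) = Pow(Mul(0, -3), 3) = Pow(0, 3) = 0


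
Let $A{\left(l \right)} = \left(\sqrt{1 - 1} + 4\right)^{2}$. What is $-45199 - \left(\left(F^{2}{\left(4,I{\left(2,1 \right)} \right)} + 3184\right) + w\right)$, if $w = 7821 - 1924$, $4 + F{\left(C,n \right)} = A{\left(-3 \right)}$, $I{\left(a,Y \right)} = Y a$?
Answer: $-54424$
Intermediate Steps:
$A{\left(l \right)} = 16$ ($A{\left(l \right)} = \left(\sqrt{0} + 4\right)^{2} = \left(0 + 4\right)^{2} = 4^{2} = 16$)
$F{\left(C,n \right)} = 12$ ($F{\left(C,n \right)} = -4 + 16 = 12$)
$w = 5897$ ($w = 7821 - 1924 = 5897$)
$-45199 - \left(\left(F^{2}{\left(4,I{\left(2,1 \right)} \right)} + 3184\right) + w\right) = -45199 - \left(\left(12^{2} + 3184\right) + 5897\right) = -45199 - \left(\left(144 + 3184\right) + 5897\right) = -45199 - \left(3328 + 5897\right) = -45199 - 9225 = -54424$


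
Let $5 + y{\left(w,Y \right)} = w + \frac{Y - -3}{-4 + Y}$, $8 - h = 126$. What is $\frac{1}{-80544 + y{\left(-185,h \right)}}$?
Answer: $- \frac{122}{9849433} \approx -1.2387 \cdot 10^{-5}$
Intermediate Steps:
$h = -118$ ($h = 8 - 126 = -118$)
$y{\left(w,Y \right)} = -5 + w + \frac{3 + Y}{-4 + Y}$ ($y{\left(w,Y \right)} = -5 + \left(w + \frac{Y - -3}{-4 + Y}\right) = -5 + \left(w + \frac{Y + 3}{-4 + Y}\right) = -5 + \left(w + \frac{3 + Y}{-4 + Y}\right) = -5 + w + \frac{3 + Y}{-4 + Y}$)
$\frac{1}{-80544 + y{\left(-185,h \right)}} = \frac{1}{-80544 + \frac{23 - -472 - -740 - -21830}{-4 - 118}} = \frac{1}{-80544 + \frac{23 + 472 + 740 + 21830}{-122}} = \frac{1}{-80544 - \frac{23065}{122}} = \frac{1}{- \frac{9849433}{122}} = - \frac{122}{9849433}$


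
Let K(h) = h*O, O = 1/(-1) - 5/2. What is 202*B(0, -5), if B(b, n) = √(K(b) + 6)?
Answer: 202*√6 ≈ 494.80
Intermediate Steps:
O = -7/2 (O = 1*(-1) - 5*½ = -1 - 5/2 = -7/2 ≈ -3.5000)
K(h) = -7*h/2 (K(h) = h*(-7/2) = -7*h/2)
B(b, n) = √(6 - 7*b/2) (B(b, n) = √(-7*b/2 + 6) = √(6 - 7*b/2))
202*B(0, -5) = 202*(√(24 - 14*0)/2) = 202*(√(24 + 0)/2) = 202*(√24/2) = 202*((2*√6)/2) = 202*√6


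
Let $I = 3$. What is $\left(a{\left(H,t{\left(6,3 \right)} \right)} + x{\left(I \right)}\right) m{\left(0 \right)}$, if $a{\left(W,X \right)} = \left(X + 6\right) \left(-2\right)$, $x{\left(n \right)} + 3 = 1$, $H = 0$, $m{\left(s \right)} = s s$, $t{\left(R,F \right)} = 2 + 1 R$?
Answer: $0$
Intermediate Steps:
$t{\left(R,F \right)} = 2 + R$
$m{\left(s \right)} = s^{2}$
$x{\left(n \right)} = -2$ ($x{\left(n \right)} = -3 + 1 = -2$)
$a{\left(W,X \right)} = -12 - 2 X$ ($a{\left(W,X \right)} = \left(6 + X\right) \left(-2\right) = -12 - 2 X$)
$\left(a{\left(H,t{\left(6,3 \right)} \right)} + x{\left(I \right)}\right) m{\left(0 \right)} = \left(\left(-12 - 2 \left(2 + 6\right)\right) - 2\right) 0^{2} = \left(\left(-12 - 16\right) - 2\right) 0 = \left(-28 - 2\right) 0 = \left(-30\right) 0 = 0$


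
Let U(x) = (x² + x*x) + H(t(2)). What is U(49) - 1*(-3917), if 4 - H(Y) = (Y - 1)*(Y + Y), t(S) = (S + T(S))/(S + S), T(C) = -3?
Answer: 69779/8 ≈ 8722.4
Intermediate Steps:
t(S) = (-3 + S)/(2*S) (t(S) = (S - 3)/(S + S) = (-3 + S)/((2*S)) = (-3 + S)*(1/(2*S)) = (-3 + S)/(2*S))
H(Y) = 4 - 2*Y*(-1 + Y) (H(Y) = 4 - (Y - 1)*(Y + Y) = 4 - (-1 + Y)*2*Y = 4 - 2*Y*(-1 + Y))
U(x) = 27/8 + 2*x² (U(x) = (x² + x*x) + (4 - 2*(-3 + 2)²/16 + 2*((½)*(-3 + 2)/2)) = (x² + x²) + (4 - 2*((½)*(½)*(-1))² + 2*((½)*(½)*(-1))) = 2*x² + (4 - 2*(-¼)² + 2*(-¼)) = 2*x² + (4 - 2*1/16 - ½) = 2*x² + (4 - ⅛ - ½) = 2*x² + 27/8 = 27/8 + 2*x²)
U(49) - 1*(-3917) = (27/8 + 2*49²) - 1*(-3917) = (27/8 + 2*2401) + 3917 = (27/8 + 4802) + 3917 = 38443/8 + 3917 = 69779/8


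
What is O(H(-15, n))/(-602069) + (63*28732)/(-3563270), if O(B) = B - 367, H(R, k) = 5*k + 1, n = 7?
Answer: -544317643817/1072667202815 ≈ -0.50744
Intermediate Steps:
H(R, k) = 1 + 5*k
O(B) = -367 + B
O(H(-15, n))/(-602069) + (63*28732)/(-3563270) = (-367 + (1 + 5*7))/(-602069) + (63*28732)/(-3563270) = (-367 + (1 + 35))*(-1/602069) + 1810116*(-1/3563270) = (-367 + 36)*(-1/602069) - 905058/1781635 = -331*(-1/602069) - 905058/1781635 = 331/602069 - 905058/1781635 = -544317643817/1072667202815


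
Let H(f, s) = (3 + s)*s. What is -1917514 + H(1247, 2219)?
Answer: 3013104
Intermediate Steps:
H(f, s) = s*(3 + s)
-1917514 + H(1247, 2219) = -1917514 + 2219*(3 + 2219) = -1917514 + 2219*2222 = -1917514 + 4930618 = 3013104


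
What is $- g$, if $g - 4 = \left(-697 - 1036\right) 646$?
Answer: $1119514$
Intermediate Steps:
$g = -1119514$ ($g = 4 + \left(-697 - 1036\right) 646 = 4 - 1119518 = -1119514$)
$- g = \left(-1\right) \left(-1119514\right) = 1119514$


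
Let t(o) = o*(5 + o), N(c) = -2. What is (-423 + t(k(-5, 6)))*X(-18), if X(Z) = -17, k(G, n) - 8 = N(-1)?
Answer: 6069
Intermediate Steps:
k(G, n) = 6 (k(G, n) = 8 - 2 = 6)
(-423 + t(k(-5, 6)))*X(-18) = (-423 + 6*(5 + 6))*(-17) = (-423 + 6*11)*(-17) = (-423 + 66)*(-17) = -357*(-17) = 6069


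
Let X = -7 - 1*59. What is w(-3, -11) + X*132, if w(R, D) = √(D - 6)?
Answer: -8712 + I*√17 ≈ -8712.0 + 4.1231*I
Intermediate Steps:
X = -66 (X = -7 - 59 = -66)
w(R, D) = √(-6 + D)
w(-3, -11) + X*132 = √(-6 - 11) - 66*132 = √(-17) - 8712 = I*√17 - 8712 = -8712 + I*√17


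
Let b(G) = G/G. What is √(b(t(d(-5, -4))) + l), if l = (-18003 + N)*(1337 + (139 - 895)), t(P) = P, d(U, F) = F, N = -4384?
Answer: I*√13006846 ≈ 3606.5*I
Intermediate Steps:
b(G) = 1
l = -13006847 (l = (-18003 - 4384)*(1337 + (139 - 895)) = -22387*(1337 - 756) = -22387*581 = -13006847)
√(b(t(d(-5, -4))) + l) = √(1 - 13006847) = √(-13006846) = I*√13006846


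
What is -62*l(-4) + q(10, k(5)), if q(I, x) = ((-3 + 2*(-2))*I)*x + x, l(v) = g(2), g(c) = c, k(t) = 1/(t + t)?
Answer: -1309/10 ≈ -130.90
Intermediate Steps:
k(t) = 1/(2*t)
l(v) = 2
q(I, x) = x - 7*I*x (q(I, x) = ((-3 - 4)*I)*x + x = (-7*I)*x + x = -7*I*x + x = x - 7*I*x)
-62*l(-4) + q(10, k(5)) = -62*2 + ((½)/5)*(1 - 7*10) = -124 + ((½)*(⅕))*(1 - 70) = -124 + (⅒)*(-69) = -124 - 69/10 = -1309/10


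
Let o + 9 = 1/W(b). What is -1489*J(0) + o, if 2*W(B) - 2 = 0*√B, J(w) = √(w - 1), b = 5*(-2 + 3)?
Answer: -8 - 1489*I ≈ -8.0 - 1489.0*I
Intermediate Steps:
b = 5 (b = 5*1 = 5)
J(w) = √(-1 + w)
W(B) = 1 (W(B) = 1 + (0*√B)/2 = 1 + (½)*0 = 1 + 0 = 1)
o = -8 (o = -9 + 1/1 = -9 + 1 = -8)
-1489*J(0) + o = -1489*√(-1 + 0) - 8 = -1489*I - 8 = -8 - 1489*I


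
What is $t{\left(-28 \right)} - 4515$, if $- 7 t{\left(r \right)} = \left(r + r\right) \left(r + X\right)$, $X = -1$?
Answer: $-4747$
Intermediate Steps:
$t{\left(r \right)} = - \frac{2 r \left(-1 + r\right)}{7}$ ($t{\left(r \right)} = - \frac{\left(r + r\right) \left(r - 1\right)}{7} = - \frac{2 r \left(-1 + r\right)}{7}$)
$t{\left(-28 \right)} - 4515 = \frac{2}{7} \left(-28\right) \left(1 - -28\right) - 4515 = \frac{2}{7} \left(-28\right) \left(1 + 28\right) - 4515 = \frac{2}{7} \left(-28\right) 29 - 4515 = -232 - 4515 = -4747$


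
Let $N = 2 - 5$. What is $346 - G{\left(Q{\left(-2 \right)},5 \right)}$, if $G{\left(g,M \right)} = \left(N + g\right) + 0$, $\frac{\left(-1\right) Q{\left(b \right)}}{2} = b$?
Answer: $345$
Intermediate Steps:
$N = -3$ ($N = 2 - 5 = -3$)
$Q{\left(b \right)} = - 2 b$
$G{\left(g,M \right)} = -3 + g$ ($G{\left(g,M \right)} = \left(-3 + g\right) + 0 = -3 + g$)
$346 - G{\left(Q{\left(-2 \right)},5 \right)} = 346 - \left(-3 - -4\right) = 346 - \left(-3 + 4\right) = 346 - 1 = 345$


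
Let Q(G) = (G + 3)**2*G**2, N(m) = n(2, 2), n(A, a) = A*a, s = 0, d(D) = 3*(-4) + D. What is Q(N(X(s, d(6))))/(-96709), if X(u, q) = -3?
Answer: -784/96709 ≈ -0.0081068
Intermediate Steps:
d(D) = -12 + D
N(m) = 4 (N(m) = 2*2 = 4)
Q(G) = G**2*(3 + G)**2 (Q(G) = (3 + G)**2*G**2 = G**2*(3 + G)**2)
Q(N(X(s, d(6))))/(-96709) = (4**2*(3 + 4)**2)/(-96709) = (16*7**2)*(-1/96709) = (16*49)*(-1/96709) = 784*(-1/96709) = -784/96709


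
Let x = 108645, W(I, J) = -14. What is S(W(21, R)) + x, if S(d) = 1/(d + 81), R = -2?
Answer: 7279216/67 ≈ 1.0865e+5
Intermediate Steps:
S(d) = 1/(81 + d)
S(W(21, R)) + x = 1/(81 - 14) + 108645 = 1/67 + 108645 = 7279216/67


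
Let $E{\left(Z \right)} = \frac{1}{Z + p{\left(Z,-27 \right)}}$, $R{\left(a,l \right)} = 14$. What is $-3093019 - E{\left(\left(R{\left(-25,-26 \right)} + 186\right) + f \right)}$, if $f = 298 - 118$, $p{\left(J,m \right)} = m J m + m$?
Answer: $- \frac{857919959088}{277373} \approx -3.093 \cdot 10^{6}$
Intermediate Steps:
$p{\left(J,m \right)} = m + J m^{2}$ ($p{\left(J,m \right)} = J m m + m = J m^{2} + m = m + J m^{2}$)
$f = 180$
$E{\left(Z \right)} = \frac{1}{-27 + 730 Z}$ ($E{\left(Z \right)} = \frac{1}{Z - 27 \left(1 + Z \left(-27\right)\right)} = \frac{1}{Z - 27 \left(1 - 27 Z\right)} = \frac{1}{Z + \left(-27 + 729 Z\right)} = \frac{1}{-27 + 730 Z}$)
$-3093019 - E{\left(\left(R{\left(-25,-26 \right)} + 186\right) + f \right)} = -3093019 - \frac{1}{-27 + 730 \left(\left(14 + 186\right) + 180\right)} = -3093019 - \frac{1}{-27 + 730 \left(200 + 180\right)} = -3093019 - \frac{1}{-27 + 730 \cdot 380} = -3093019 - \frac{1}{-27 + 277400} = -3093019 - \frac{1}{277373} = - \frac{857919959088}{277373}$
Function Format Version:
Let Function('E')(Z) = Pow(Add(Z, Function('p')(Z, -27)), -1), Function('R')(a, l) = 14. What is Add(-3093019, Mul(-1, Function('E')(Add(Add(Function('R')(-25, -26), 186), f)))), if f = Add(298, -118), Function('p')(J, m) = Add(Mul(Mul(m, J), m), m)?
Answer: Rational(-857919959088, 277373) ≈ -3.0930e+6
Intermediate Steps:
Function('p')(J, m) = Add(m, Mul(J, Pow(m, 2))) (Function('p')(J, m) = Add(Mul(Mul(J, m), m), m) = Add(Mul(J, Pow(m, 2)), m) = Add(m, Mul(J, Pow(m, 2))))
f = 180
Function('E')(Z) = Pow(Add(-27, Mul(730, Z)), -1) (Function('E')(Z) = Pow(Add(Z, Mul(-27, Add(1, Mul(Z, -27)))), -1) = Pow(Add(Z, Mul(-27, Add(1, Mul(-27, Z)))), -1) = Pow(Add(Z, Add(-27, Mul(729, Z))), -1) = Pow(Add(-27, Mul(730, Z)), -1))
Add(-3093019, Mul(-1, Function('E')(Add(Add(Function('R')(-25, -26), 186), f)))) = Add(-3093019, Mul(-1, Pow(Add(-27, Mul(730, Add(Add(14, 186), 180))), -1))) = Add(-3093019, Mul(-1, Pow(Add(-27, Mul(730, Add(200, 180))), -1))) = Add(-3093019, Mul(-1, Pow(Add(-27, Mul(730, 380)), -1))) = Add(-3093019, Mul(-1, Pow(Add(-27, 277400), -1))) = Add(-3093019, Mul(-1, Pow(277373, -1))) = Add(-3093019, Mul(-1, Rational(1, 277373))) = Add(-3093019, Rational(-1, 277373)) = Rational(-857919959088, 277373)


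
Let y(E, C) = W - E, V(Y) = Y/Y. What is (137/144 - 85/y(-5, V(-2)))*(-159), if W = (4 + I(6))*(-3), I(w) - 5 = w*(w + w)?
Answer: -69907/336 ≈ -208.06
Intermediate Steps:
I(w) = 5 + 2*w**2 (I(w) = 5 + w*(w + w) = 5 + w*(2*w) = 5 + 2*w**2)
V(Y) = 1
W = -243 (W = (4 + (5 + 2*6**2))*(-3) = (4 + (5 + 2*36))*(-3) = (4 + (5 + 72))*(-3) = (4 + 77)*(-3) = 81*(-3) = -243)
y(E, C) = -243 - E
(137/144 - 85/y(-5, V(-2)))*(-159) = (137/144 - 85/(-243 - 1*(-5)))*(-159) = (137*(1/144) - 85/(-243 + 5))*(-159) = (137/144 - 85/(-238))*(-159) = (137/144 - 85*(-1/238))*(-159) = (137/144 + 5/14)*(-159) = (1319/1008)*(-159) = -69907/336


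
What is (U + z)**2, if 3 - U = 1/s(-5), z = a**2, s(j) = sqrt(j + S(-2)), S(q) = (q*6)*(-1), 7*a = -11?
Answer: 72167/2401 - 536*sqrt(7)/343 ≈ 25.923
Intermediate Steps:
a = -11/7 (a = (1/7)*(-11) = -11/7 ≈ -1.5714)
S(q) = -6*q (S(q) = (6*q)*(-1) = -6*q)
s(j) = sqrt(12 + j) (s(j) = sqrt(j - 6*(-2)) = sqrt(j + 12) = sqrt(12 + j))
z = 121/49 (z = (-11/7)**2 = 121/49 ≈ 2.4694)
U = 3 - sqrt(7)/7 (U = 3 - 1/(sqrt(12 - 5)) = 3 - 1/(sqrt(7)) = 3 - sqrt(7)/7 ≈ 2.6220)
(U + z)**2 = ((3 - sqrt(7)/7) + 121/49)**2 = (268/49 - sqrt(7)/7)**2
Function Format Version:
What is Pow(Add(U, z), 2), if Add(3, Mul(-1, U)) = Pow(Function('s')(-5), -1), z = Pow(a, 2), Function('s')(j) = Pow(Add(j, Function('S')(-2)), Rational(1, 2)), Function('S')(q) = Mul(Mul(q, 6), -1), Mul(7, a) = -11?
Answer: Add(Rational(72167, 2401), Mul(Rational(-536, 343), Pow(7, Rational(1, 2)))) ≈ 25.923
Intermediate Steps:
a = Rational(-11, 7) (a = Mul(Rational(1, 7), -11) = Rational(-11, 7) ≈ -1.5714)
Function('S')(q) = Mul(-6, q) (Function('S')(q) = Mul(Mul(6, q), -1) = Mul(-6, q))
Function('s')(j) = Pow(Add(12, j), Rational(1, 2)) (Function('s')(j) = Pow(Add(j, Mul(-6, -2)), Rational(1, 2)) = Pow(Add(j, 12), Rational(1, 2)) = Pow(Add(12, j), Rational(1, 2)))
z = Rational(121, 49) (z = Pow(Rational(-11, 7), 2) = Rational(121, 49) ≈ 2.4694)
U = Add(3, Mul(Rational(-1, 7), Pow(7, Rational(1, 2)))) (U = Add(3, Mul(-1, Pow(Pow(Add(12, -5), Rational(1, 2)), -1))) = Add(3, Mul(-1, Pow(Pow(7, Rational(1, 2)), -1))) = Add(3, Mul(-1, Mul(Rational(1, 7), Pow(7, Rational(1, 2))))) = Add(3, Mul(Rational(-1, 7), Pow(7, Rational(1, 2)))) ≈ 2.6220)
Pow(Add(U, z), 2) = Pow(Add(Add(3, Mul(Rational(-1, 7), Pow(7, Rational(1, 2)))), Rational(121, 49)), 2) = Pow(Add(Rational(268, 49), Mul(Rational(-1, 7), Pow(7, Rational(1, 2)))), 2)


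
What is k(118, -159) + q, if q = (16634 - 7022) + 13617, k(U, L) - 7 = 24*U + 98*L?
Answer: 10486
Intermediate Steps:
k(U, L) = 7 + 24*U + 98*L (k(U, L) = 7 + (24*U + 98*L) = 7 + 24*U + 98*L)
q = 23229 (q = 9612 + 13617 = 23229)
k(118, -159) + q = (7 + 24*118 + 98*(-159)) + 23229 = (7 + 2832 - 15582) + 23229 = -12743 + 23229 = 10486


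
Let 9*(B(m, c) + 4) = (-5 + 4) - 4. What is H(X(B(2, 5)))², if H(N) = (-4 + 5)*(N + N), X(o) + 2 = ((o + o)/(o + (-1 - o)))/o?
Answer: 64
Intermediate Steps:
B(m, c) = -41/9 (B(m, c) = -4 + ((-5 + 4) - 4)/9 = -4 + (-1 - 4)/9 = -4 + (⅑)*(-5) = -4 - 5/9 = -41/9)
X(o) = -4 (X(o) = -2 + ((o + o)/(o + (-1 - o)))/o = -2 + ((2*o)/(-1))/o = -2 + ((2*o)*(-1))/o = -2 + (-2*o)/o = -2 - 2 = -4)
H(N) = 2*N (H(N) = 1*(2*N) = 2*N)
H(X(B(2, 5)))² = (2*(-4))² = (-8)² = 64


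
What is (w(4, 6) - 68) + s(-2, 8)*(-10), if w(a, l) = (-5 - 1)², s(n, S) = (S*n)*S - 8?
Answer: 1328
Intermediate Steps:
s(n, S) = -8 + n*S² (s(n, S) = n*S² - 8 = -8 + n*S²)
w(a, l) = 36 (w(a, l) = (-6)² = 36)
(w(4, 6) - 68) + s(-2, 8)*(-10) = (36 - 68) + (-8 - 2*8²)*(-10) = -32 + (-8 - 2*64)*(-10) = -32 + (-8 - 128)*(-10) = -32 - 136*(-10) = -32 + 1360 = 1328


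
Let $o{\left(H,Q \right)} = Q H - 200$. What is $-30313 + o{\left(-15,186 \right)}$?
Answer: $-33303$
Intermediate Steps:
$o{\left(H,Q \right)} = -200 + H Q$ ($o{\left(H,Q \right)} = H Q - 200 = -200 + H Q$)
$-30313 + o{\left(-15,186 \right)} = -30313 - 2990 = -33303$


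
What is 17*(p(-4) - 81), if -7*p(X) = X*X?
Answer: -9911/7 ≈ -1415.9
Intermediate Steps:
p(X) = -X**2/7 (p(X) = -X*X/7 = -X**2/7)
17*(p(-4) - 81) = 17*(-1/7*(-4)**2 - 81) = 17*(-1/7*16 - 81) = 17*(-16/7 - 81) = 17*(-583/7) = -9911/7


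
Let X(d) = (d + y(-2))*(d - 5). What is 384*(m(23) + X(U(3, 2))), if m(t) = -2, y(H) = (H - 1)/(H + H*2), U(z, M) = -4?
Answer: 11328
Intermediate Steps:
y(H) = (-1 + H)/(3*H) (y(H) = (-1 + H)/(H + 2*H) = (-1 + H)/((3*H)) = (-1 + H)*(1/(3*H)) = (-1 + H)/(3*H))
X(d) = (1/2 + d)*(-5 + d) (X(d) = (d + (1/3)*(-1 - 2)/(-2))*(d - 5) = (d + (1/3)*(-1/2)*(-3))*(-5 + d) = (d + 1/2)*(-5 + d) = (1/2 + d)*(-5 + d))
384*(m(23) + X(U(3, 2))) = 384*(-2 + (-5/2 + (-4)**2 - 9/2*(-4))) = 384*(-2 + (-5/2 + 16 + 18)) = 384*(-2 + 63/2) = 384*(59/2) = 11328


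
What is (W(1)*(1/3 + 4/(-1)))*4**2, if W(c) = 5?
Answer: -880/3 ≈ -293.33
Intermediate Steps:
(W(1)*(1/3 + 4/(-1)))*4**2 = (5*(1/3 + 4/(-1)))*4**2 = (5*(1*(1/3) + 4*(-1)))*16 = (5*(1/3 - 4))*16 = (5*(-11/3))*16 = -55/3*16 = -880/3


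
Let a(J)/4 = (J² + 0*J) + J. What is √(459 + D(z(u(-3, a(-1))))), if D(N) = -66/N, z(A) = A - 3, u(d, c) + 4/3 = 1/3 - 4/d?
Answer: 3*√215/2 ≈ 21.994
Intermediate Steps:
a(J) = 4*J + 4*J² (a(J) = 4*((J² + 0*J) + J) = 4*((J² + 0) + J) = 4*(J² + J) = 4*(J + J²) = 4*J + 4*J²)
u(d, c) = -1 - 4/d (u(d, c) = -4/3 + (1/3 - 4/d) = -4/3 + (1*(⅓) - 4/d) = -4/3 + (⅓ - 4/d) = -1 - 4/d)
z(A) = -3 + A
√(459 + D(z(u(-3, a(-1))))) = √(459 - 66/(-3 + (-4 - 1*(-3))/(-3))) = √(459 - 66/(-3 - (-4 + 3)/3)) = √(459 - 66/(-3 - ⅓*(-1))) = √(459 - 66/(-3 + ⅓)) = √(459 - 66/(-8/3)) = √(459 - 66*(-3/8)) = √(459 + 99/4) = √(1935/4) = 3*√215/2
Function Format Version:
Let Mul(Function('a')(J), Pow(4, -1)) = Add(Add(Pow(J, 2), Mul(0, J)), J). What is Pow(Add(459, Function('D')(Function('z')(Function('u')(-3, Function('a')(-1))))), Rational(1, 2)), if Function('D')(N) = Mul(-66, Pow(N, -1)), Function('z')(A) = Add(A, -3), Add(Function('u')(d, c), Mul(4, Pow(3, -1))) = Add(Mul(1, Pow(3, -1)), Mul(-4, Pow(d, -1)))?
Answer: Mul(Rational(3, 2), Pow(215, Rational(1, 2))) ≈ 21.994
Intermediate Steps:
Function('a')(J) = Add(Mul(4, J), Mul(4, Pow(J, 2))) (Function('a')(J) = Mul(4, Add(Add(Pow(J, 2), Mul(0, J)), J)) = Mul(4, Add(Add(Pow(J, 2), 0), J)) = Mul(4, Add(Pow(J, 2), J)) = Mul(4, Add(J, Pow(J, 2))) = Add(Mul(4, J), Mul(4, Pow(J, 2))))
Function('u')(d, c) = Add(-1, Mul(-4, Pow(d, -1))) (Function('u')(d, c) = Add(Rational(-4, 3), Add(Mul(1, Pow(3, -1)), Mul(-4, Pow(d, -1)))) = Add(Rational(-4, 3), Add(Mul(1, Rational(1, 3)), Mul(-4, Pow(d, -1)))) = Add(Rational(-4, 3), Add(Rational(1, 3), Mul(-4, Pow(d, -1)))) = Add(-1, Mul(-4, Pow(d, -1))))
Function('z')(A) = Add(-3, A)
Pow(Add(459, Function('D')(Function('z')(Function('u')(-3, Function('a')(-1))))), Rational(1, 2)) = Pow(Add(459, Mul(-66, Pow(Add(-3, Mul(Pow(-3, -1), Add(-4, Mul(-1, -3)))), -1))), Rational(1, 2)) = Pow(Add(459, Mul(-66, Pow(Add(-3, Mul(Rational(-1, 3), Add(-4, 3))), -1))), Rational(1, 2)) = Pow(Add(459, Mul(-66, Pow(Add(-3, Mul(Rational(-1, 3), -1)), -1))), Rational(1, 2)) = Pow(Add(459, Mul(-66, Pow(Add(-3, Rational(1, 3)), -1))), Rational(1, 2)) = Pow(Add(459, Mul(-66, Pow(Rational(-8, 3), -1))), Rational(1, 2)) = Pow(Add(459, Mul(-66, Rational(-3, 8))), Rational(1, 2)) = Pow(Add(459, Rational(99, 4)), Rational(1, 2)) = Pow(Rational(1935, 4), Rational(1, 2)) = Mul(Rational(3, 2), Pow(215, Rational(1, 2)))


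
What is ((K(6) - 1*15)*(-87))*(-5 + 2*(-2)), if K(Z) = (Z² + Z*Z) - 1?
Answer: 43848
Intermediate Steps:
K(Z) = -1 + 2*Z² (K(Z) = (Z² + Z²) - 1 = 2*Z² - 1 = -1 + 2*Z²)
((K(6) - 1*15)*(-87))*(-5 + 2*(-2)) = (((-1 + 2*6²) - 1*15)*(-87))*(-5 + 2*(-2)) = (((-1 + 2*36) - 15)*(-87))*(-5 - 4) = (((-1 + 72) - 15)*(-87))*(-9) = ((71 - 15)*(-87))*(-9) = (56*(-87))*(-9) = -4872*(-9) = 43848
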